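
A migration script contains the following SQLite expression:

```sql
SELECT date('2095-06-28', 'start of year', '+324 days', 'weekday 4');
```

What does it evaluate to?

`start of year` rewinds 2095-06-28 to 2095-01-01.
Applying '+324 days' to 2095-01-01: counting 324 days forward gives 2095-11-21.
`weekday 4` advances to the next Thursday; 2095-11-21 is a Monday, so it moves forward to 2095-11-24.

2095-11-24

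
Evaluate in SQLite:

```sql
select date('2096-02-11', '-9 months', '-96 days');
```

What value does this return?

2095-02-04

Adding -9 months to 2096-02-11 gives 2095-05-11.
Applying '-96 days' to 2095-05-11: counting 96 days back gives 2095-02-04.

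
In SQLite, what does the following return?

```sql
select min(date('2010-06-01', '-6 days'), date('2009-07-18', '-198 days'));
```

date('2010-06-01', '-6 days') → 2010-05-26.
date('2009-07-18', '-198 days') → 2009-01-01.
Earlier of the two is 2009-01-01.

2009-01-01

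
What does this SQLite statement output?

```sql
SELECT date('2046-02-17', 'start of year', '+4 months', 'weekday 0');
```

`start of year` rewinds 2046-02-17 to 2046-01-01.
Adding +4 months to 2046-01-01 gives 2046-05-01.
`weekday 0` advances to the next Sunday; 2046-05-01 is a Tuesday, so it moves forward to 2046-05-06.

2046-05-06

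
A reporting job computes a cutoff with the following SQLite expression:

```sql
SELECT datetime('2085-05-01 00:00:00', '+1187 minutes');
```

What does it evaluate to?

2085-05-01 19:47:00

1187 minutes = 19h 47m; +1187 minutes from 2085-05-01 00:00:00 is 2085-05-01 19:47:00.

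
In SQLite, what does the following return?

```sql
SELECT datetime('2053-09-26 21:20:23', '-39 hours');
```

2053-09-25 06:20:23

-39 hours from 2053-09-26 21:20:23 is 2053-09-25 06:20:23 (crosses midnight).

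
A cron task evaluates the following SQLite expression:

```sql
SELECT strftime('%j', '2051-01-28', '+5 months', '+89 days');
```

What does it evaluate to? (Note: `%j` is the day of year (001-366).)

First apply '+5 months', '+89 days': 2051-01-28 → 2051-09-25.
Day-of-year for 2051-09-25: days since 2051-01-01 inclusive = 268, zero-padded to 268.

268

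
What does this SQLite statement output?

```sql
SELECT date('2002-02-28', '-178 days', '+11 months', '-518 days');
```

Applying '-178 days' to 2002-02-28: counting 178 days back gives 2001-09-03.
Adding +11 months to 2001-09-03 gives 2002-08-03.
Applying '-518 days' to 2002-08-03: counting 518 days back gives 2001-03-03.

2001-03-03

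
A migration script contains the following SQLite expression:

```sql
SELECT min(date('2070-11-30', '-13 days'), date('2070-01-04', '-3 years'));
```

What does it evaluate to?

2067-01-04

date('2070-11-30', '-13 days') → 2070-11-17.
date('2070-01-04', '-3 years') → 2067-01-04.
Earlier of the two is 2067-01-04.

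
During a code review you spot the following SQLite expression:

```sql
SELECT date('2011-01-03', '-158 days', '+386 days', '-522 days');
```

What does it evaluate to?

Applying '-158 days' to 2011-01-03: counting 158 days back gives 2010-07-29.
Applying '+386 days' to 2010-07-29: counting 386 days forward gives 2011-08-19.
Applying '-522 days' to 2011-08-19: counting 522 days back gives 2010-03-15.

2010-03-15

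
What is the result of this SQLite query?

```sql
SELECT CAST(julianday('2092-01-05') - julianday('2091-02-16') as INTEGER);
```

12 days remain in February 2091 after the 16th (28 − 16).
Full months from March 2091 through December 2091 contribute their day counts.
Then 5 days into January 2092.
Total: 12 + 31 + 30 + 31 + 30 + 31 + 31 + 30 + 31 + 30 + 31 + 5 = 323.

323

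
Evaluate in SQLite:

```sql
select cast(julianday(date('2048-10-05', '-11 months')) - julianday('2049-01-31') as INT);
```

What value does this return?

Adding -11 months to 2048-10-05 gives 2047-11-05.
25 days remain in November 2047 after the 5th (30 − 5).
Full months from December 2047 through December 2048 contribute their day counts.
Then 31 days into January 2049.
Total: 25 + 31 + 31 + 29 + 31 + 30 + 31 + 30 + 31 + 31 + 30 + 31 + 30 + 31 + 31 = 453.
The subtraction is earlier − later, so the result is −453 → -453.

-453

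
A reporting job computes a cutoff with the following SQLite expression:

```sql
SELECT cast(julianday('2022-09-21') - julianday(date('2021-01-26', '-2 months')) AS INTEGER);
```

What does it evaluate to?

Adding -2 months to 2021-01-26 gives 2020-11-26.
4 days remain in November 2020 after the 26th (30 − 26).
Full months from December 2020 through August 2022 contribute their day counts.
Then 21 days into September 2022.
Total: 4 + 31 + 31 + 28 + 31 + 30 + 31 + 30 + 31 + 31 + 30 + 31 + 30 + 31 + 31 + 28 + 31 + 30 + 31 + 30 + 31 + 31 + 21 = 664.

664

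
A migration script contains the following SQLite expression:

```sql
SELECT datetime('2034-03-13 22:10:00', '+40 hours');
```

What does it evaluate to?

+40 hours from 2034-03-13 22:10:00 is 2034-03-15 14:10:00 (crosses midnight).

2034-03-15 14:10:00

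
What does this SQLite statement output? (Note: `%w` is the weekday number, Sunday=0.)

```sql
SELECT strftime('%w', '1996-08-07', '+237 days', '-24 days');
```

First apply '+237 days', '-24 days': 1996-08-07 → 1997-03-08.
1997-03-08 is a Saturday; with Sunday=0 that is 6.

6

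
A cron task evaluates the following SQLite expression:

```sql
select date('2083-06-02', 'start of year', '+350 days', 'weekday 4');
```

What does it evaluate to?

`start of year` rewinds 2083-06-02 to 2083-01-01.
Applying '+350 days' to 2083-01-01: counting 350 days forward gives 2083-12-17.
`weekday 4` advances to the next Thursday; 2083-12-17 is a Friday, so it moves forward to 2083-12-23.

2083-12-23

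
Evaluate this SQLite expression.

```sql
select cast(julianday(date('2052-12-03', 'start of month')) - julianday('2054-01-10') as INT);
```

`start of month` rewinds 2052-12-03 to 2052-12-01.
30 days remain in December 2052 after the 1st (31 − 1).
Full months from January 2053 through December 2053 contribute their day counts.
Then 10 days into January 2054.
Total: 30 + 31 + 28 + 31 + 30 + 31 + 30 + 31 + 31 + 30 + 31 + 30 + 31 + 10 = 405.
The subtraction is earlier − later, so the result is −405 → -405.

-405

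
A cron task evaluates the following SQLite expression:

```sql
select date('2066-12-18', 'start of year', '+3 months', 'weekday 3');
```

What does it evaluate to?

`start of year` rewinds 2066-12-18 to 2066-01-01.
Adding +3 months to 2066-01-01 gives 2066-04-01.
`weekday 3` advances to the next Wednesday; 2066-04-01 is a Thursday, so it moves forward to 2066-04-07.

2066-04-07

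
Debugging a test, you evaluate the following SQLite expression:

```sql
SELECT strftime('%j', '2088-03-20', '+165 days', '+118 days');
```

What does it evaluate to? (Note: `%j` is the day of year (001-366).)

First apply '+165 days', '+118 days': 2088-03-20 → 2088-12-28.
Day-of-year for 2088-12-28: days since 2088-01-01 inclusive = 363, zero-padded to 363.

363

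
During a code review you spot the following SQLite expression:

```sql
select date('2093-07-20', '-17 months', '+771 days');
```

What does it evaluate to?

Adding -17 months to 2093-07-20 gives 2092-02-20.
Applying '+771 days' to 2092-02-20: counting 771 days forward gives 2094-04-01.

2094-04-01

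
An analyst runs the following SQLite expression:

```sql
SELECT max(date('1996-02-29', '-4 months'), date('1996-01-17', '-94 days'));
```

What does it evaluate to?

date('1996-02-29', '-4 months') → 1995-10-29.
date('1996-01-17', '-94 days') → 1995-10-15.
Later of the two is 1995-10-29.

1995-10-29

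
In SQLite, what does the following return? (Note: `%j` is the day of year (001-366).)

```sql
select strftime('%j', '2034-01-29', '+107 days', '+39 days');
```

First apply '+107 days', '+39 days': 2034-01-29 → 2034-06-24.
Day-of-year for 2034-06-24: days since 2034-01-01 inclusive = 175, zero-padded to 175.

175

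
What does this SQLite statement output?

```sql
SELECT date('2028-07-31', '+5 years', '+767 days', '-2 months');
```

Adding +5 years to 2028-07-31 gives 2033-07-31.
Applying '+767 days' to 2033-07-31: counting 767 days forward gives 2035-09-06.
Adding -2 months to 2035-09-06 gives 2035-07-06.

2035-07-06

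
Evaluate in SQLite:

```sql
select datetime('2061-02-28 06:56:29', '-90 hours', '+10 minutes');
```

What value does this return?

-90 hours from 2061-02-28 06:56:29 is 2061-02-24 12:56:29 (crosses midnight).
+10 minutes from 2061-02-24 12:56:29 is 2061-02-24 13:06:29.

2061-02-24 13:06:29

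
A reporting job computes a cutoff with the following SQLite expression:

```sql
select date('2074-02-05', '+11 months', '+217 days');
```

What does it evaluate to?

Adding +11 months to 2074-02-05 gives 2075-01-05.
Applying '+217 days' to 2075-01-05: counting 217 days forward gives 2075-08-10.

2075-08-10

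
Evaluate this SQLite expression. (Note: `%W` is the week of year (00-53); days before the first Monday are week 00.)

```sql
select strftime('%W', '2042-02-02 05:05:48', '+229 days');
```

37

First apply '+229 days': 2042-02-02 05:05:48 → 2042-09-19 05:05:48.
2042-09-19 is a Friday. SQLite's %W counts Mondays since the year started; the result is 37.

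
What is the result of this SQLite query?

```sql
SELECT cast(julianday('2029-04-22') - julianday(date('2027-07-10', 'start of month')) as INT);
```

661

`start of month` rewinds 2027-07-10 to 2027-07-01.
30 days remain in July 2027 after the 1st (31 − 1).
Full months from August 2027 through March 2029 contribute their day counts.
Then 22 days into April 2029.
Total: 30 + 31 + 30 + 31 + 30 + 31 + 31 + 29 + 31 + 30 + 31 + 30 + 31 + 31 + 30 + 31 + 30 + 31 + 31 + 28 + 31 + 22 = 661.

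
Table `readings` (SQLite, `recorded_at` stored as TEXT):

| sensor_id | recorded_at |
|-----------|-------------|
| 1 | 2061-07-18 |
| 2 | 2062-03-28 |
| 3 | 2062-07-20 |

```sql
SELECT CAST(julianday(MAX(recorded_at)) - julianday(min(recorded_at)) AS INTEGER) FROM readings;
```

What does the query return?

367

MIN = 2061-07-18, MAX = 2062-07-20.
13 days remain in July 2061 after the 18th (31 − 18).
Full months from August 2061 through June 2062 contribute their day counts.
Then 20 days into July 2062.
Total: 13 + 31 + 30 + 31 + 30 + 31 + 31 + 28 + 31 + 30 + 31 + 30 + 20 = 367.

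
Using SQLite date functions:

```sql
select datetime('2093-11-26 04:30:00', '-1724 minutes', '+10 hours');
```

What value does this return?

1724 minutes = 28h 44m; -1724 minutes from 2093-11-26 04:30:00 is 2093-11-24 23:46:00 (crosses midnight).
+10 hours from 2093-11-24 23:46:00 is 2093-11-25 09:46:00 (crosses midnight).

2093-11-25 09:46:00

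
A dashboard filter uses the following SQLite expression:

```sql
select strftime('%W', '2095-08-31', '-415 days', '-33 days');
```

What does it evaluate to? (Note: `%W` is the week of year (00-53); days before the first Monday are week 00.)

23

First apply '-415 days', '-33 days': 2095-08-31 → 2094-06-09.
2094-06-09 is a Wednesday. SQLite's %W counts Mondays since the year started; the result is 23.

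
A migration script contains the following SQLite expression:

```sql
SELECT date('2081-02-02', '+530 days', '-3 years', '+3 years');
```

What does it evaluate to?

Applying '+530 days' to 2081-02-02: counting 530 days forward gives 2082-07-17.
Adding -3 years to 2082-07-17 gives 2079-07-17.
Adding +3 years to 2079-07-17 gives 2082-07-17.

2082-07-17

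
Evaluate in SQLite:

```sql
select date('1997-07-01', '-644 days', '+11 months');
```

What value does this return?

1996-08-26

Applying '-644 days' to 1997-07-01: counting 644 days back gives 1995-09-26.
Adding +11 months to 1995-09-26 gives 1996-08-26.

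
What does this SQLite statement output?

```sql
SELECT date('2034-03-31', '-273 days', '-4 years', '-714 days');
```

Applying '-273 days' to 2034-03-31: counting 273 days back gives 2033-07-01.
Adding -4 years to 2033-07-01 gives 2029-07-01.
Applying '-714 days' to 2029-07-01: counting 714 days back gives 2027-07-18.

2027-07-18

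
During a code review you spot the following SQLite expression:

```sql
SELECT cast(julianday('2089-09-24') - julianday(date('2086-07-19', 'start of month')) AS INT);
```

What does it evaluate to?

`start of month` rewinds 2086-07-19 to 2086-07-01.
30 days remain in July 2086 after the 1st (31 − 1).
Full months from August 2086 through August 2089 contribute their day counts.
Then 24 days into September 2089.
Total: 30 + 31 + 30 + 31 + 30 + 31 + 31 + 28 + 31 + 30 + 31 + 30 + 31 + 31 + 30 + 31 + 30 + 31 + 31 + 29 + 31 + 30 + 31 + 30 + 31 + 31 + 30 + 31 + 30 + 31 + 31 + 28 + 31 + 30 + 31 + 30 + 31 + 31 + 24 = 1181.

1181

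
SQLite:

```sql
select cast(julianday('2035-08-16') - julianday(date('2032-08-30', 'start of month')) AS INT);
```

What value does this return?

`start of month` rewinds 2032-08-30 to 2032-08-01.
30 days remain in August 2032 after the 1st (31 − 1).
Full months from September 2032 through July 2035 contribute their day counts.
Then 16 days into August 2035.
Total: 30 + 30 + 31 + 30 + 31 + 31 + 28 + 31 + 30 + 31 + 30 + 31 + 31 + 30 + 31 + 30 + 31 + 31 + 28 + 31 + 30 + 31 + 30 + 31 + 31 + 30 + 31 + 30 + 31 + 31 + 28 + 31 + 30 + 31 + 30 + 31 + 16 = 1110.

1110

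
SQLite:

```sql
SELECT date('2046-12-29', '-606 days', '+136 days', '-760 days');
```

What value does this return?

Applying '-606 days' to 2046-12-29: counting 606 days back gives 2045-05-02.
Applying '+136 days' to 2045-05-02: counting 136 days forward gives 2045-09-15.
Applying '-760 days' to 2045-09-15: counting 760 days back gives 2043-08-17.

2043-08-17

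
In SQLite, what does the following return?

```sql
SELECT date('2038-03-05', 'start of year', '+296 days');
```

2038-10-24

`start of year` rewinds 2038-03-05 to 2038-01-01.
Applying '+296 days' to 2038-01-01: counting 296 days forward gives 2038-10-24.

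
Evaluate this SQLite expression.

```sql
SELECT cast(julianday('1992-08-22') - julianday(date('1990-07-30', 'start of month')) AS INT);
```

`start of month` rewinds 1990-07-30 to 1990-07-01.
30 days remain in July 1990 after the 1st (31 − 1).
Full months from August 1990 through July 1992 contribute their day counts.
Then 22 days into August 1992.
Total: 30 + 31 + 30 + 31 + 30 + 31 + 31 + 28 + 31 + 30 + 31 + 30 + 31 + 31 + 30 + 31 + 30 + 31 + 31 + 29 + 31 + 30 + 31 + 30 + 31 + 22 = 783.

783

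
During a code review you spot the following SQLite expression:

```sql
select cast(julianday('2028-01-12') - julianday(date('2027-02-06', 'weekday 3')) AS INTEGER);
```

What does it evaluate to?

`weekday 3` advances to the next Wednesday; 2027-02-06 is a Saturday, so it moves forward to 2027-02-10.
18 days remain in February 2027 after the 10th (28 − 10).
Full months from March 2027 through December 2027 contribute their day counts.
Then 12 days into January 2028.
Total: 18 + 31 + 30 + 31 + 30 + 31 + 31 + 30 + 31 + 30 + 31 + 12 = 336.

336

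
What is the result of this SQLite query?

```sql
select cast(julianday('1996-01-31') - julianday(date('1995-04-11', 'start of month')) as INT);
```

`start of month` rewinds 1995-04-11 to 1995-04-01.
29 days remain in April 1995 after the 1st (30 − 1).
Full months from May 1995 through December 1995 contribute their day counts.
Then 31 days into January 1996.
Total: 29 + 31 + 30 + 31 + 31 + 30 + 31 + 30 + 31 + 31 = 305.

305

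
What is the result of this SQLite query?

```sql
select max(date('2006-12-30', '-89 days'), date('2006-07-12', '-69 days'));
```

date('2006-12-30', '-89 days') → 2006-10-02.
date('2006-07-12', '-69 days') → 2006-05-04.
Later of the two is 2006-10-02.

2006-10-02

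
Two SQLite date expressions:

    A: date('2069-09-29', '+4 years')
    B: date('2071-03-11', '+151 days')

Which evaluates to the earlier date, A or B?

B

A = 2073-09-29.
B = 2071-08-09.
B is earlier.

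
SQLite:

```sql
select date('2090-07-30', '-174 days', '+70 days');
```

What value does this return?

Applying '-174 days' to 2090-07-30: counting 174 days back gives 2090-02-06.
Applying '+70 days' to 2090-02-06: counting 70 days forward gives 2090-04-17.

2090-04-17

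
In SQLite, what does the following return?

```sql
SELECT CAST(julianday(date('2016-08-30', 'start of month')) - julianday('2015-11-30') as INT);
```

245

`start of month` rewinds 2016-08-30 to 2016-08-01.
0 days remain in November 2015 after the 30th (30 − 30).
Full months from December 2015 through July 2016 contribute their day counts.
Then 1 day into August 2016.
Total: 0 + 31 + 31 + 29 + 31 + 30 + 31 + 30 + 31 + 1 = 245.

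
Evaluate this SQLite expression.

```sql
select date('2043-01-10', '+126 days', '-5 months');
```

2042-12-16

Applying '+126 days' to 2043-01-10: counting 126 days forward gives 2043-05-16.
Adding -5 months to 2043-05-16 gives 2042-12-16.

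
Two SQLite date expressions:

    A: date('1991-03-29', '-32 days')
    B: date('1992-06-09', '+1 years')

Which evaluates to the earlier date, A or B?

A = 1991-02-25.
B = 1993-06-09.
A is earlier.

A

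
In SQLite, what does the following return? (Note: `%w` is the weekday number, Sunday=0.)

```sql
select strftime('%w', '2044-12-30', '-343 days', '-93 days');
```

First apply '-343 days', '-93 days': 2044-12-30 → 2043-10-21.
2043-10-21 is a Wednesday; with Sunday=0 that is 3.

3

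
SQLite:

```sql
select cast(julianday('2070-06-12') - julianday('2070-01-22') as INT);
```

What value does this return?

141

9 days remain in January 2070 after the 22nd (31 − 22).
February 2070: 28 days.
March 2070: 31 days.
April 2070: 30 days.
May 2070: 31 days.
Then 12 days into June 2070.
Total: 9 + 28 + 31 + 30 + 31 + 12 = 141.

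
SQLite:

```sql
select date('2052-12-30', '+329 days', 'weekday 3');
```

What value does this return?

Applying '+329 days' to 2052-12-30: counting 329 days forward gives 2053-11-24.
`weekday 3` advances to the next Wednesday; 2053-11-24 is a Monday, so it moves forward to 2053-11-26.

2053-11-26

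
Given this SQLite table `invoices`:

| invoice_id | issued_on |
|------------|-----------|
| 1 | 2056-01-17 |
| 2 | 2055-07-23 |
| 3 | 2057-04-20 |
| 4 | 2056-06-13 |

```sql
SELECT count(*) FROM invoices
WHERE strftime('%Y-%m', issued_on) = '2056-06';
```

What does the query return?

Rows with year-month 2056-06: 2056-06-13 → 1.

1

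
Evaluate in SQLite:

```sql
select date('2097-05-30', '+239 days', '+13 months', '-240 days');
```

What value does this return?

Applying '+239 days' to 2097-05-30: counting 239 days forward gives 2098-01-24.
Adding +13 months to 2098-01-24 gives 2099-02-24.
Applying '-240 days' to 2099-02-24: counting 240 days back gives 2098-06-29.

2098-06-29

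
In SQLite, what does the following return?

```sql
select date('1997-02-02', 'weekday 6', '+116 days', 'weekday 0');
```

`weekday 6` advances to the next Saturday; 1997-02-02 is a Sunday, so it moves forward to 1997-02-08.
Applying '+116 days' to 1997-02-08: counting 116 days forward gives 1997-06-04.
`weekday 0` advances to the next Sunday; 1997-06-04 is a Wednesday, so it moves forward to 1997-06-08.

1997-06-08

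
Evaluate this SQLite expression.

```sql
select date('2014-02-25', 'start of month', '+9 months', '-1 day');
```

2014-10-31

`start of month` rewinds 2014-02-25 to 2014-02-01.
Adding +9 months to 2014-02-01 gives 2014-11-01.
Going back 1 day from 2014-11-01 reaches 2014-10-31 (last day of October, 31 days).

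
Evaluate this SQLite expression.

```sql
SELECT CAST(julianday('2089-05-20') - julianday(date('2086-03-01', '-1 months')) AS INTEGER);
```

Adding -1 month to 2086-03-01 gives 2086-02-01.
27 days remain in February 2086 after the 1st (28 − 1).
Full months from March 2086 through April 2089 contribute their day counts.
Then 20 days into May 2089.
Total: 27 + 31 + 30 + 31 + 30 + 31 + 31 + 30 + 31 + 30 + 31 + 31 + 28 + 31 + 30 + 31 + 30 + 31 + 31 + 30 + 31 + 30 + 31 + 31 + 29 + 31 + 30 + 31 + 30 + 31 + 31 + 30 + 31 + 30 + 31 + 31 + 28 + 31 + 30 + 20 = 1204.

1204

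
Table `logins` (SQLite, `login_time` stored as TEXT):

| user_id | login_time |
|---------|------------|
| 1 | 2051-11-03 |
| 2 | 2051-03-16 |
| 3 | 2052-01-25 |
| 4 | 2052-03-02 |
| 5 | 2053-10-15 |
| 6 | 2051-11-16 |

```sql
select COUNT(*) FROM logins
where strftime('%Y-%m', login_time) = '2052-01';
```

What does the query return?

Rows with year-month 2052-01: 2052-01-25 → 1.

1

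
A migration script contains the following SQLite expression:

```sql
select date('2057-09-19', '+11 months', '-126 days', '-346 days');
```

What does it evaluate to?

2057-05-04

Adding +11 months to 2057-09-19 gives 2058-08-19.
Applying '-126 days' to 2058-08-19: counting 126 days back gives 2058-04-15.
Applying '-346 days' to 2058-04-15: counting 346 days back gives 2057-05-04.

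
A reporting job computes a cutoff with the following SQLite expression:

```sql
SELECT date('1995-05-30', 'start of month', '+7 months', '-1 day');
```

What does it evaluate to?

1995-11-30

`start of month` rewinds 1995-05-30 to 1995-05-01.
Adding +7 months to 1995-05-01 gives 1995-12-01.
Going back 1 day from 1995-12-01 reaches 1995-11-30 (last day of November, 30 days).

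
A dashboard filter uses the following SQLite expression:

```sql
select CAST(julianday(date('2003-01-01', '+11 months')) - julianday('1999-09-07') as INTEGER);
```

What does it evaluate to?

Adding +11 months to 2003-01-01 gives 2003-12-01.
23 days remain in September 1999 after the 7th (30 − 7).
Full months from October 1999 through November 2003 contribute their day counts.
Then 1 day into December 2003.
Total: 23 + 31 + 30 + 31 + 31 + 29 + 31 + 30 + 31 + 30 + 31 + 31 + 30 + 31 + 30 + 31 + 31 + 28 + 31 + 30 + 31 + 30 + 31 + 31 + 30 + 31 + 30 + 31 + 31 + 28 + 31 + 30 + 31 + 30 + 31 + 31 + 30 + 31 + 30 + 31 + 31 + 28 + 31 + 30 + 31 + 30 + 31 + 31 + 30 + 31 + 30 + 1 = 1546.

1546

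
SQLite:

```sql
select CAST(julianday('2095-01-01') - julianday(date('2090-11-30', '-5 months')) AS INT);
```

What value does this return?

1646

Adding -5 months to 2090-11-30 gives 2090-06-30.
0 days remain in June 2090 after the 30th (30 − 30).
Full months from July 2090 through December 2094 contribute their day counts.
Then 1 day into January 2095.
Total: 0 + 31 + 31 + 30 + 31 + 30 + 31 + 31 + 28 + 31 + 30 + 31 + 30 + 31 + 31 + 30 + 31 + 30 + 31 + 31 + 29 + 31 + 30 + 31 + 30 + 31 + 31 + 30 + 31 + 30 + 31 + 31 + 28 + 31 + 30 + 31 + 30 + 31 + 31 + 30 + 31 + 30 + 31 + 31 + 28 + 31 + 30 + 31 + 30 + 31 + 31 + 30 + 31 + 30 + 31 + 1 = 1646.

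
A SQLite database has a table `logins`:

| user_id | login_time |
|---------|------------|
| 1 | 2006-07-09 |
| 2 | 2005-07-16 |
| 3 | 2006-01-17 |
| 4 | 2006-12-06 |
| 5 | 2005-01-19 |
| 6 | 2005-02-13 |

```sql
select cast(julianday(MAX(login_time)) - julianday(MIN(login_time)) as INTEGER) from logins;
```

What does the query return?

686

MIN = 2005-01-19, MAX = 2006-12-06.
12 days remain in January 2005 after the 19th (31 − 19).
Full months from February 2005 through November 2006 contribute their day counts.
Then 6 days into December 2006.
Total: 12 + 28 + 31 + 30 + 31 + 30 + 31 + 31 + 30 + 31 + 30 + 31 + 31 + 28 + 31 + 30 + 31 + 30 + 31 + 31 + 30 + 31 + 30 + 6 = 686.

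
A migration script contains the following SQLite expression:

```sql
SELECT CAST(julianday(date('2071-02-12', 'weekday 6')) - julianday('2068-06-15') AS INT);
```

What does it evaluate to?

974

`weekday 6` advances to the next Saturday; 2071-02-12 is a Thursday, so it moves forward to 2071-02-14.
15 days remain in June 2068 after the 15th (30 − 15).
Full months from July 2068 through January 2071 contribute their day counts.
Then 14 days into February 2071.
Total: 15 + 31 + 31 + 30 + 31 + 30 + 31 + 31 + 28 + 31 + 30 + 31 + 30 + 31 + 31 + 30 + 31 + 30 + 31 + 31 + 28 + 31 + 30 + 31 + 30 + 31 + 31 + 30 + 31 + 30 + 31 + 31 + 14 = 974.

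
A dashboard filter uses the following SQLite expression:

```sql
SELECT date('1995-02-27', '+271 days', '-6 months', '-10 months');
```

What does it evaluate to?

Applying '+271 days' to 1995-02-27: counting 271 days forward gives 1995-11-25.
Adding -6 months to 1995-11-25 gives 1995-05-25.
Adding -10 months to 1995-05-25 gives 1994-07-25.

1994-07-25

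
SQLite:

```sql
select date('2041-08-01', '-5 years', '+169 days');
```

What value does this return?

Adding -5 years to 2041-08-01 gives 2036-08-01.
Applying '+169 days' to 2036-08-01: counting 169 days forward gives 2037-01-17.

2037-01-17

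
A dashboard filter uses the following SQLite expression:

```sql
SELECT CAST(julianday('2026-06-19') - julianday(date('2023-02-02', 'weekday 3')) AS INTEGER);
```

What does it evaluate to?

`weekday 3` advances to the next Wednesday; 2023-02-02 is a Thursday, so it moves forward to 2023-02-08.
20 days remain in February 2023 after the 8th (28 − 8).
Full months from March 2023 through May 2026 contribute their day counts.
Then 19 days into June 2026.
Total: 20 + 31 + 30 + 31 + 30 + 31 + 31 + 30 + 31 + 30 + 31 + 31 + 29 + 31 + 30 + 31 + 30 + 31 + 31 + 30 + 31 + 30 + 31 + 31 + 28 + 31 + 30 + 31 + 30 + 31 + 31 + 30 + 31 + 30 + 31 + 31 + 28 + 31 + 30 + 31 + 19 = 1227.

1227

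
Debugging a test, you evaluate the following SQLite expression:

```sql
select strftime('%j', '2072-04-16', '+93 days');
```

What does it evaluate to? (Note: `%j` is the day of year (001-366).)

First apply '+93 days': 2072-04-16 → 2072-07-18.
Day-of-year for 2072-07-18: days since 2072-01-01 inclusive = 200, zero-padded to 200.

200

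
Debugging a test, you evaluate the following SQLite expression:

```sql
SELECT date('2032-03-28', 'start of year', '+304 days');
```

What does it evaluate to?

`start of year` rewinds 2032-03-28 to 2032-01-01.
Applying '+304 days' to 2032-01-01: counting 304 days forward gives 2032-10-31.

2032-10-31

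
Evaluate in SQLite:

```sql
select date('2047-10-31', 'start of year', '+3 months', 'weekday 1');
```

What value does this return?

2047-04-01

`start of year` rewinds 2047-10-31 to 2047-01-01.
Adding +3 months to 2047-01-01 gives 2047-04-01.
`weekday 1` advances to the next Monday; 2047-04-01 is already a Monday, so it stays at 2047-04-01.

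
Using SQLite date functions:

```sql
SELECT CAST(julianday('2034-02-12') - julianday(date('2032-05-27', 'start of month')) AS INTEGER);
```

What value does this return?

652

`start of month` rewinds 2032-05-27 to 2032-05-01.
30 days remain in May 2032 after the 1st (31 − 1).
Full months from June 2032 through January 2034 contribute their day counts.
Then 12 days into February 2034.
Total: 30 + 30 + 31 + 31 + 30 + 31 + 30 + 31 + 31 + 28 + 31 + 30 + 31 + 30 + 31 + 31 + 30 + 31 + 30 + 31 + 31 + 12 = 652.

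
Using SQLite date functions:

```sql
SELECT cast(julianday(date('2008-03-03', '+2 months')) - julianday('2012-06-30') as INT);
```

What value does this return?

-1519

Adding +2 months to 2008-03-03 gives 2008-05-03.
28 days remain in May 2008 after the 3rd (31 − 3).
Full months from June 2008 through May 2012 contribute their day counts.
Then 30 days into June 2012.
Total: 28 + 30 + 31 + 31 + 30 + 31 + 30 + 31 + 31 + 28 + 31 + 30 + 31 + 30 + 31 + 31 + 30 + 31 + 30 + 31 + 31 + 28 + 31 + 30 + 31 + 30 + 31 + 31 + 30 + 31 + 30 + 31 + 31 + 28 + 31 + 30 + 31 + 30 + 31 + 31 + 30 + 31 + 30 + 31 + 31 + 29 + 31 + 30 + 31 + 30 = 1519.
The subtraction is earlier − later, so the result is −1519 → -1519.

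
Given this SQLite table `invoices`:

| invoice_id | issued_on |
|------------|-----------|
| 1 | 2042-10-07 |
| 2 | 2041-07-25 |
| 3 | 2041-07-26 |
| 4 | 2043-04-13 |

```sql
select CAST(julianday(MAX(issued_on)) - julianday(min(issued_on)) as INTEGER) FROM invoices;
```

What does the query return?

627

MIN = 2041-07-25, MAX = 2043-04-13.
6 days remain in July 2041 after the 25th (31 − 25).
Full months from August 2041 through March 2043 contribute their day counts.
Then 13 days into April 2043.
Total: 6 + 31 + 30 + 31 + 30 + 31 + 31 + 28 + 31 + 30 + 31 + 30 + 31 + 31 + 30 + 31 + 30 + 31 + 31 + 28 + 31 + 13 = 627.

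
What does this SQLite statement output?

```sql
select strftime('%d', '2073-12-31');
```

`%d` extracts the 2-digit day of month: 31.

31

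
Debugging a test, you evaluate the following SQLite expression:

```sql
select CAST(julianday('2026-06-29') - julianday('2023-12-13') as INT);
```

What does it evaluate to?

929

18 days remain in December 2023 after the 13th (31 − 13).
Full months from January 2024 through May 2026 contribute their day counts.
Then 29 days into June 2026.
Total: 18 + 31 + 29 + 31 + 30 + 31 + 30 + 31 + 31 + 30 + 31 + 30 + 31 + 31 + 28 + 31 + 30 + 31 + 30 + 31 + 31 + 30 + 31 + 30 + 31 + 31 + 28 + 31 + 30 + 31 + 29 = 929.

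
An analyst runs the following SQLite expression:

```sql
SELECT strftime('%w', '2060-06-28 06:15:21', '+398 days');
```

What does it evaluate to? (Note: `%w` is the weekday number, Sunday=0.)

First apply '+398 days': 2060-06-28 06:15:21 → 2061-07-31 06:15:21.
2061-07-31 is a Sunday; with Sunday=0 that is 0.

0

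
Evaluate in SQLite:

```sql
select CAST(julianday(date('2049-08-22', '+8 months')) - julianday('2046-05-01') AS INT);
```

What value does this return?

Adding +8 months to 2049-08-22 gives 2050-04-22.
30 days remain in May 2046 after the 1st (31 − 1).
Full months from June 2046 through March 2050 contribute their day counts.
Then 22 days into April 2050.
Total: 30 + 30 + 31 + 31 + 30 + 31 + 30 + 31 + 31 + 28 + 31 + 30 + 31 + 30 + 31 + 31 + 30 + 31 + 30 + 31 + 31 + 29 + 31 + 30 + 31 + 30 + 31 + 31 + 30 + 31 + 30 + 31 + 31 + 28 + 31 + 30 + 31 + 30 + 31 + 31 + 30 + 31 + 30 + 31 + 31 + 28 + 31 + 22 = 1452.

1452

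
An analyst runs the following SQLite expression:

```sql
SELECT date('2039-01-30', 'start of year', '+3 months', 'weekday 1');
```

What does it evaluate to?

`start of year` rewinds 2039-01-30 to 2039-01-01.
Adding +3 months to 2039-01-01 gives 2039-04-01.
`weekday 1` advances to the next Monday; 2039-04-01 is a Friday, so it moves forward to 2039-04-04.

2039-04-04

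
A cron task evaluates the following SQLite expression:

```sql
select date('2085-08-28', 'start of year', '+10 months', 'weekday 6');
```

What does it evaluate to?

2085-11-03

`start of year` rewinds 2085-08-28 to 2085-01-01.
Adding +10 months to 2085-01-01 gives 2085-11-01.
`weekday 6` advances to the next Saturday; 2085-11-01 is a Thursday, so it moves forward to 2085-11-03.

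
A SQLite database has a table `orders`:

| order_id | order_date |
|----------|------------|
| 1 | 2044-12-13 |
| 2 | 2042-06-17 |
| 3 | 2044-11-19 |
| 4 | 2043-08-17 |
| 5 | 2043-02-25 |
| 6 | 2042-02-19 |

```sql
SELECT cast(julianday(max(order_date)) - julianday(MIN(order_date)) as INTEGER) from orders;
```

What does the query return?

1028

MIN = 2042-02-19, MAX = 2044-12-13.
9 days remain in February 2042 after the 19th (28 − 19).
Full months from March 2042 through November 2044 contribute their day counts.
Then 13 days into December 2044.
Total: 9 + 31 + 30 + 31 + 30 + 31 + 31 + 30 + 31 + 30 + 31 + 31 + 28 + 31 + 30 + 31 + 30 + 31 + 31 + 30 + 31 + 30 + 31 + 31 + 29 + 31 + 30 + 31 + 30 + 31 + 31 + 30 + 31 + 30 + 13 = 1028.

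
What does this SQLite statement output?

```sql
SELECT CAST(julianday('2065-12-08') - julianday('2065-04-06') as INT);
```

24 days remain in April 2065 after the 6th (30 − 6).
Full months from May 2065 through November 2065 contribute their day counts.
Then 8 days into December 2065.
Total: 24 + 31 + 30 + 31 + 31 + 30 + 31 + 30 + 8 = 246.

246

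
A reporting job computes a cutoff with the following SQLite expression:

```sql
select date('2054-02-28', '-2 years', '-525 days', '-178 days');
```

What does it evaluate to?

Adding -2 years to 2054-02-28 gives 2052-02-28.
Applying '-525 days' to 2052-02-28: counting 525 days back gives 2050-09-21.
Applying '-178 days' to 2050-09-21: counting 178 days back gives 2050-03-27.

2050-03-27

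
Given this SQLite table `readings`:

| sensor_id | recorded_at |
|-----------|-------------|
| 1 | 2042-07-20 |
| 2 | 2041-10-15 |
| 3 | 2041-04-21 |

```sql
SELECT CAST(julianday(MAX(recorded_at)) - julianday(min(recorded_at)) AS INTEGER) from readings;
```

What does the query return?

455

MIN = 2041-04-21, MAX = 2042-07-20.
9 days remain in April 2041 after the 21st (30 − 21).
Full months from May 2041 through June 2042 contribute their day counts.
Then 20 days into July 2042.
Total: 9 + 31 + 30 + 31 + 31 + 30 + 31 + 30 + 31 + 31 + 28 + 31 + 30 + 31 + 30 + 20 = 455.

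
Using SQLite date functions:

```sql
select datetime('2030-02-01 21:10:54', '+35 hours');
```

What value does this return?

+35 hours from 2030-02-01 21:10:54 is 2030-02-03 08:10:54 (crosses midnight).

2030-02-03 08:10:54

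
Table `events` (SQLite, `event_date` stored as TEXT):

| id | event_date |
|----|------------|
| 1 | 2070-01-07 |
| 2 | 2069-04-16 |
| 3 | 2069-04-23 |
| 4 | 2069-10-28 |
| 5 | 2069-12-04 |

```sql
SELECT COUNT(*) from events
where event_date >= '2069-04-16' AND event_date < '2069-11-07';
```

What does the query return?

Rows in [2069-04-16, 2069-11-07): 2069-04-16, 2069-04-23, 2069-10-28 → 3 rows.

3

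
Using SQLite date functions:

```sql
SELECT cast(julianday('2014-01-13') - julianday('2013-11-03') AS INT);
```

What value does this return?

27 days remain in November 2013 after the 3rd (30 − 3).
December 2013: 31 days.
Then 13 days into January 2014.
Total: 27 + 31 + 13 = 71.

71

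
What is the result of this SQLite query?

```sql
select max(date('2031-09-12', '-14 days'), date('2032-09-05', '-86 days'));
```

date('2031-09-12', '-14 days') → 2031-08-29.
date('2032-09-05', '-86 days') → 2032-06-11.
Later of the two is 2032-06-11.

2032-06-11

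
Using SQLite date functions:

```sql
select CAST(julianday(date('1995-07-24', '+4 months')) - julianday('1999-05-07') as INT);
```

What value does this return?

-1260

Adding +4 months to 1995-07-24 gives 1995-11-24.
6 days remain in November 1995 after the 24th (30 − 24).
Full months from December 1995 through April 1999 contribute their day counts.
Then 7 days into May 1999.
Total: 6 + 31 + 31 + 29 + 31 + 30 + 31 + 30 + 31 + 31 + 30 + 31 + 30 + 31 + 31 + 28 + 31 + 30 + 31 + 30 + 31 + 31 + 30 + 31 + 30 + 31 + 31 + 28 + 31 + 30 + 31 + 30 + 31 + 31 + 30 + 31 + 30 + 31 + 31 + 28 + 31 + 30 + 7 = 1260.
The subtraction is earlier − later, so the result is −1260 → -1260.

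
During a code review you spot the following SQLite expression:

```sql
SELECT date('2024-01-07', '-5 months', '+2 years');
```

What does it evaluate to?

2025-08-07

Adding -5 months to 2024-01-07 gives 2023-08-07.
Adding +2 years to 2023-08-07 gives 2025-08-07.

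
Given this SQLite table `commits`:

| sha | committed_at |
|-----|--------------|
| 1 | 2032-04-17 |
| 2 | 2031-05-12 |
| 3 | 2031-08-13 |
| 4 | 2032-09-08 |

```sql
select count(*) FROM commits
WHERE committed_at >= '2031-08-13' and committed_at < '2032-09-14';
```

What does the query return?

3

Rows in [2031-08-13, 2032-09-14): 2032-04-17, 2031-08-13, 2032-09-08 → 3 rows.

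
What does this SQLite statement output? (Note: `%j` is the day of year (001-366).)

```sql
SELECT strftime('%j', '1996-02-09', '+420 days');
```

094

First apply '+420 days': 1996-02-09 → 1997-04-04.
Day-of-year for 1997-04-04: days since 1997-01-01 inclusive = 94, zero-padded to 094.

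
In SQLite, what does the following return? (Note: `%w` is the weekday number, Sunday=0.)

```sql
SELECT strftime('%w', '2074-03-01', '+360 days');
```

First apply '+360 days': 2074-03-01 → 2075-02-24.
2075-02-24 is a Sunday; with Sunday=0 that is 0.

0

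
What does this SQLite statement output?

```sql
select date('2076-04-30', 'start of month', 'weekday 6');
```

`start of month` rewinds 2076-04-30 to 2076-04-01.
`weekday 6` advances to the next Saturday; 2076-04-01 is a Wednesday, so it moves forward to 2076-04-04.

2076-04-04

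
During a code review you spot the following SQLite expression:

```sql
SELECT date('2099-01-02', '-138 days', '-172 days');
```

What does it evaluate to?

Applying '-138 days' to 2099-01-02: counting 138 days back gives 2098-08-17.
Applying '-172 days' to 2098-08-17: counting 172 days back gives 2098-02-26.

2098-02-26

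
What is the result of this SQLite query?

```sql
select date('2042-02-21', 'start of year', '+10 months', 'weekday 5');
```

2042-11-07

`start of year` rewinds 2042-02-21 to 2042-01-01.
Adding +10 months to 2042-01-01 gives 2042-11-01.
`weekday 5` advances to the next Friday; 2042-11-01 is a Saturday, so it moves forward to 2042-11-07.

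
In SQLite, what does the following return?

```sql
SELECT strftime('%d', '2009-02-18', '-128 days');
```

13

First apply '-128 days': 2009-02-18 → 2008-10-13.
`%d` extracts the 2-digit day of month: 13.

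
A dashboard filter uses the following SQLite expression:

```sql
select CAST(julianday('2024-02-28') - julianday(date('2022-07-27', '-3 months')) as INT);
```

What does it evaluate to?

Adding -3 months to 2022-07-27 gives 2022-04-27.
3 days remain in April 2022 after the 27th (30 − 27).
Full months from May 2022 through January 2024 contribute their day counts.
Then 28 days into February 2024.
Total: 3 + 31 + 30 + 31 + 31 + 30 + 31 + 30 + 31 + 31 + 28 + 31 + 30 + 31 + 30 + 31 + 31 + 30 + 31 + 30 + 31 + 31 + 28 = 672.

672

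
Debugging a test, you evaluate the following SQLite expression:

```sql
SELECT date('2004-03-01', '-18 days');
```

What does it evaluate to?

Going back 1 day from 2004-03-01 reaches 2004-02-29 (last day of February, 29 days).
Going back 17 days within February lands on 2004-02-12.

2004-02-12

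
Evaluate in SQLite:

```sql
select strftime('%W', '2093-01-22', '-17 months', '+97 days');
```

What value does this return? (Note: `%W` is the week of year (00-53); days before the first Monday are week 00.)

48

First apply '-17 months', '+97 days': 2093-01-22 → 2091-11-27.
2091-11-27 is a Tuesday. SQLite's %W counts Mondays since the year started; the result is 48.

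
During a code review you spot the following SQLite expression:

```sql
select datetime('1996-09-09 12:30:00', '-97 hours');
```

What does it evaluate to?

1996-09-05 11:30:00

-97 hours from 1996-09-09 12:30:00 is 1996-09-05 11:30:00 (crosses midnight).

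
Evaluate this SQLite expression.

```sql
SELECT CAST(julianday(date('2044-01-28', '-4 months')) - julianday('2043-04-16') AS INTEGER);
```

165

Adding -4 months to 2044-01-28 gives 2043-09-28.
14 days remain in April 2043 after the 16th (30 − 16).
May 2043: 31 days.
June 2043: 30 days.
July 2043: 31 days.
August 2043: 31 days.
Then 28 days into September 2043.
Total: 14 + 31 + 30 + 31 + 31 + 28 = 165.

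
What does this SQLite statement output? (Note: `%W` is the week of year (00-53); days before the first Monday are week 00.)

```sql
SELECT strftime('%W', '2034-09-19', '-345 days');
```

40

First apply '-345 days': 2034-09-19 → 2033-10-09.
2033-10-09 is a Sunday. SQLite's %W counts Mondays since the year started; the result is 40.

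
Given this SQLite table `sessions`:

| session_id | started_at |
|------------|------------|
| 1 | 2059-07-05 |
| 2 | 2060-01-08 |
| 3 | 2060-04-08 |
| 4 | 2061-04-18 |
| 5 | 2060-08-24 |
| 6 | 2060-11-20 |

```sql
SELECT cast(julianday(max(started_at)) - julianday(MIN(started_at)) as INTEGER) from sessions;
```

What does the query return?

653

MIN = 2059-07-05, MAX = 2061-04-18.
26 days remain in July 2059 after the 5th (31 − 5).
Full months from August 2059 through March 2061 contribute their day counts.
Then 18 days into April 2061.
Total: 26 + 31 + 30 + 31 + 30 + 31 + 31 + 29 + 31 + 30 + 31 + 30 + 31 + 31 + 30 + 31 + 30 + 31 + 31 + 28 + 31 + 18 = 653.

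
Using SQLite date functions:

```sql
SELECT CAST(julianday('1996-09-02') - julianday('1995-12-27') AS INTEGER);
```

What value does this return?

250

4 days remain in December 1995 after the 27th (31 − 27).
Full months from January 1996 through August 1996 contribute their day counts.
Then 2 days into September 1996.
Total: 4 + 31 + 29 + 31 + 30 + 31 + 30 + 31 + 31 + 2 = 250.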